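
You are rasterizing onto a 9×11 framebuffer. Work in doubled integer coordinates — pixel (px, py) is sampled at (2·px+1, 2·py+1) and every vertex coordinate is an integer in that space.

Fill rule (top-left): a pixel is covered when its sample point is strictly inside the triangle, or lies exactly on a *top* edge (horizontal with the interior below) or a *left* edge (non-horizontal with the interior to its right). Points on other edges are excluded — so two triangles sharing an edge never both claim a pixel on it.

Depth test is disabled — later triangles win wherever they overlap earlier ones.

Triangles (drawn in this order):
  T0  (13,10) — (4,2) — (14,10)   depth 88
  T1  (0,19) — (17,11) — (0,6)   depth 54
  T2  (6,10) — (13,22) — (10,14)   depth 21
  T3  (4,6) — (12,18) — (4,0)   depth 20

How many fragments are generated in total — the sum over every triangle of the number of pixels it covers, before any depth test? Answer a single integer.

T0:
  2·area = 8
  edge (13, 10)→(4, 2): d=(-9,-8) top-left  bias=+0
  edge (4, 2)→(14, 10): d=(10,8) right/bottom  bias=-1
  edge (14, 10)→(13, 10): d=(-1,0) right/bottom  bias=-1
  covered (0 px):
    · · · · · · · · ·
    · · · · · · · · ·
    · · · · · · · · ·
    · · · · · · · · ·
    · · · · · · · · ·
    · · · · · · · · ·
    · · · · · · · · ·
    · · · · · · · · ·
    · · · · · · · · ·
    · · · · · · · · ·
    · · · · · · · · ·
T1:
  2·area = 221  (B↔C swapped to make it positive)
  edge (0, 19)→(0, 6): d=(0,-13) top-left  bias=+0
  edge (0, 6)→(17, 11): d=(17,5) right/bottom  bias=-1
  edge (17, 11)→(0, 19): d=(-17,8) right/bottom  bias=-1
    (0,3)@(1, 7): e=[13,12,196] → #
    (1,3)@(3, 7): e=[39,2,180] → #
    (2,3)@(5, 7): e=[65,-8,164] → ·
    (0,4)@(1, 9): e=[13,46,162] → #
    (2,4)@(5, 9): e=[65,26,130] → #
    (3,4)@(7, 9): e=[91,16,114] → #
    (4,4)@(9, 9): e=[117,6,98] → #
    (5,4)@(11, 9): e=[143,-4,82] → ·
    (0,5)@(1, 11): e=[13,80,128] → #
    (5,5)@(11, 11): e=[143,30,48] → #
    (6,5)@(13, 11): e=[169,20,32] → #
    (7,5)@(15, 11): e=[195,10,16] → #
    (8,5)@(17, 11): e=[221,0,0] → ·  [on edge]
  covered (27 px):
    · · · · · · · · ·
    · · · · · · · · ·
    · · · · · · · · ·
    # # · · · · · · ·
    # # # # # · · · ·
    # # # # # # # # ·
    # # # # # # · · ·
    # # # # · · · · ·
    # # · · · · · · ·
    · · · · · · · · ·
    · · · · · · · · ·
T2:
  2·area = 20  (B↔C swapped to make it positive)
  edge (6, 10)→(10, 14): d=(4,4) right/bottom  bias=-1
  edge (10, 14)→(13, 22): d=(3,8) right/bottom  bias=-1
  edge (13, 22)→(6, 10): d=(-7,-12) top-left  bias=+0
    (0,2)@(1, 5): e=[0,45,-25] → ·  [on edge]
    (1,3)@(3, 7): e=[0,35,-15] → ·  [on edge]
    (2,4)@(5, 9): e=[0,25,-5] → ·  [on edge]
    (3,5)@(7, 11): e=[0,15,5] → ·  [on edge]
    (4,6)@(9, 13): e=[0,5,15] → ·  [on edge]
    (4,7)@(9, 15): e=[8,11,1] → #
    (5,7)@(11, 15): e=[0,-5,25] → ·  [on edge]
    (4,8)@(9, 17): e=[16,17,-13] → ·
    (5,8)@(11, 17): e=[8,1,11] → #
    (6,8)@(13, 17): e=[0,-15,35] → ·  [on edge]
    (5,9)@(11, 19): e=[16,7,-3] → ·
    (7,9)@(15, 19): e=[0,-25,45] → ·  [on edge]
    (8,10)@(17, 21): e=[0,-35,55] → ·  [on edge]
  covered (2 px):
    · · · · · · · · ·
    · · · · · · · · ·
    · · · · · · · · ·
    · · · · · · · · ·
    · · · · · · · · ·
    · · · · · · · · ·
    · · · · · · · · ·
    · · · · # · · · ·
    · · · · · # · · ·
    · · · · · · · · ·
    · · · · · · · · ·
T3:
  2·area = 48  (B↔C swapped to make it positive)
  edge (4, 6)→(4, 0): d=(0,-6) top-left  bias=+0
  edge (4, 0)→(12, 18): d=(8,18) right/bottom  bias=-1
  edge (12, 18)→(4, 6): d=(-8,-12) top-left  bias=+0
    (2,1)@(5, 3): e=[6,6,36] → #
    (3,1)@(7, 3): e=[18,-30,60] → ·
    (2,2)@(5, 5): e=[6,22,20] → #
    (3,2)@(7, 5): e=[18,-14,44] → ·
    (2,3)@(5, 7): e=[6,38,4] → #
    (3,3)@(7, 7): e=[18,2,28] → #
    (4,3)@(9, 7): e=[30,-34,52] → ·
    (2,4)@(5, 9): e=[6,54,-12] → ·
    (3,4)@(7, 9): e=[18,18,12] → #
    (4,4)@(9, 9): e=[30,-18,36] → ·
    (3,5)@(7, 11): e=[18,34,-4] → ·
    (4,6)@(9, 13): e=[30,14,4] → #
  covered (6 px):
    · · · · · · · · ·
    · · # · · · · · ·
    · · # · · · · · ·
    · · # # · · · · ·
    · · · # · · · · ·
    · · · · · · · · ·
    · · · · # · · · ·
    · · · · · · · · ·
    · · · · · · · · ·
    · · · · · · · · ·
    · · · · · · · · ·

Final: 35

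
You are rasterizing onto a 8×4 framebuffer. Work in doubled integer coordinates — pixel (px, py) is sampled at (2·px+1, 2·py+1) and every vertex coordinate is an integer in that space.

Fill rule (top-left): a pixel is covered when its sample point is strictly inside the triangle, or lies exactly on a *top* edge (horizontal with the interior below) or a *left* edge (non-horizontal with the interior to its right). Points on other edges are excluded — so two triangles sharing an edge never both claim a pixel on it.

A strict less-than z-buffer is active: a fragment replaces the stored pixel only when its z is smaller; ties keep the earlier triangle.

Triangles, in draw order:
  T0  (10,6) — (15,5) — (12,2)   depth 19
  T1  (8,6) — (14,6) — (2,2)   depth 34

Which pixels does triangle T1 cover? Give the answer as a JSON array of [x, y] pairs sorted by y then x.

T0:
  2·area = 18  (B↔C swapped to make it positive)
  edge (10, 6)→(12, 2): d=(2,-4) top-left  bias=+0
  edge (12, 2)→(15, 5): d=(3,3) right/bottom  bias=-1
  edge (15, 5)→(10, 6): d=(-5,1) right/bottom  bias=-1
    (5,0)@(11, 1): e=[-6,0,24] → ·  [on edge]
    (6,1)@(13, 3): e=[6,0,12] → ·  [on edge]
    (5,2)@(11, 5): e=[2,12,4] → #
    (6,2)@(13, 5): e=[10,6,2] → #
    (7,2)@(15, 5): e=[18,0,0] → ·  [on edge]
    (2,3)@(5, 7): e=[-18,36,0] → ·  [on edge]
    (5,3)@(11, 7): e=[6,18,-6] → ·
    (6,3)@(13, 7): e=[14,12,-8] → ·
  covered (2 px):
    · · · · · · · ·
    · · · · · · · ·
    · · · · · # # ·
    · · · · · · · ·
T1:
  2·area = 24  (B↔C swapped to make it positive)
  edge (8, 6)→(2, 2): d=(-6,-4) top-left  bias=+0
  edge (2, 2)→(14, 6): d=(12,4) right/bottom  bias=-1
  edge (14, 6)→(8, 6): d=(-6,0) right/bottom  bias=-1
    (2,1)@(5, 3): e=[6,0,18] → ·  [on edge]
    (3,2)@(7, 5): e=[2,16,6] → #
    (4,2)@(9, 5): e=[10,8,6] → #
    (5,2)@(11, 5): e=[18,0,6] → ·  [on edge]
    (3,3)@(7, 7): e=[-10,40,-6] → ·
    (4,3)@(9, 7): e=[-2,32,-6] → ·
  covered (2 px):
    · · · · · · · ·
    · · · · · · · ·
    · · · # # · · ·
    · · · · · · · ·

Final: [[3,2],[4,2]]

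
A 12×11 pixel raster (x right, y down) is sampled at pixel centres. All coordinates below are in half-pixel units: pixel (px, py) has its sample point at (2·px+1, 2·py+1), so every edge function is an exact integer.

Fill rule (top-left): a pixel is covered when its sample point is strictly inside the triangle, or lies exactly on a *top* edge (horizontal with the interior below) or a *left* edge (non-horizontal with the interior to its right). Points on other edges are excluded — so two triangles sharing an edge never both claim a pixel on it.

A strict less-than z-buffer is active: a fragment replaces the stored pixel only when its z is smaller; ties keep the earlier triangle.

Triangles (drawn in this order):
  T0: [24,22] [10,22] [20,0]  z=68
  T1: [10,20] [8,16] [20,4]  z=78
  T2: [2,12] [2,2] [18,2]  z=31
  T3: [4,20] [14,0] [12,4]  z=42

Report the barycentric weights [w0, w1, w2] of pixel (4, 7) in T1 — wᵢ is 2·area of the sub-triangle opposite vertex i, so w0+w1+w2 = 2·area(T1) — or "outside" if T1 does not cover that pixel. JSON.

T0:
  2·area = 308
  edge (24, 22)→(10, 22): d=(-14,0) right/bottom  bias=-1
  edge (10, 22)→(20, 0): d=(10,-22) top-left  bias=+0
  edge (20, 0)→(24, 22): d=(4,22) right/bottom  bias=-1
    (9,1)@(19, 3): e=[266,8,34] → X
    (10,1)@(21, 3): e=[266,52,-10] → .
    (9,2)@(19, 5): e=[238,28,42] → X
    (10,2)@(21, 5): e=[238,72,-2] → .
    (8,3)@(17, 7): e=[210,4,94] → X
    (10,3)@(21, 7): e=[210,92,6] → X
    (11,3)@(23, 7): e=[210,136,-38] → .
    (8,4)@(17, 9): e=[182,24,102] → X
    (11,4)@(23, 9): e=[182,156,-30] → .
    (7,5)@(15, 11): e=[154,0,154] → X  [on edge]
    (11,5)@(23, 11): e=[154,176,-22] → .
    (7,6)@(15, 13): e=[126,20,162] → X
  covered (39 px):
    . . . . . . . . . . . .
    . . . . . . . . . X . .
    . . . . . . . . . X . .
    . . . . . . . . X X X .
    . . . . . . . . X X X .
    . . . . . . . X X X X .
    . . . . . . . X X X X .
    . . . . . . . X X X X .
    . . . . . . X X X X X X
    . . . . . . X X X X X X
    . . . . . X X X X X X X
T1:
  2·area = 72
  edge (10, 20)→(8, 16): d=(-2,-4) top-left  bias=+0
  edge (8, 16)→(20, 4): d=(12,-12) top-left  bias=+0
  edge (20, 4)→(10, 20): d=(-10,16) right/bottom  bias=-1
    (11,0)@(23, 1): e=[90,0,-18] → .  [on edge]
    (10,1)@(21, 3): e=[78,0,-6] → .  [on edge]
    (9,2)@(19, 5): e=[66,0,6] → X  [on edge]
    (10,2)@(21, 5): e=[74,24,-26] → .
    (8,3)@(17, 7): e=[54,0,18] → X  [on edge]
    (9,3)@(19, 7): e=[62,24,-14] → .
    (7,4)@(15, 9): e=[42,0,30] → X  [on edge]
    (8,4)@(17, 9): e=[50,24,-2] → .
    (6,5)@(13, 11): e=[30,0,42] → X  [on edge]
    (8,5)@(17, 11): e=[46,48,-22] → .
    (5,6)@(11, 13): e=[18,0,54] → X  [on edge]
    (7,6)@(15, 13): e=[34,48,-10] → .
    (4,7)@(9, 15): e=[6,0,66] → X  [on edge]
    (3,8)@(7, 17): e=[-6,0,78] → .  [on edge]
    (2,9)@(5, 19): e=[-18,0,90] → .  [on edge]
    (1,10)@(3, 21): e=[-30,0,102] → .  [on edge]
  covered (12 px):
    . . . . . . . . . . . .
    . . . . . . . . . . . .
    . . . . . . . . . X . .
    . . . . . . . . X . . .
    . . . . . . . X . . . .
    . . . . . . X X . . . .
    . . . . . X X . . . . .
    . . . . X X X . . . . .
    . . . . X X . . . . . .
    . . . . . . . . . . . .
    . . . . . . . . . . . .
T2:
  2·area = 160
  edge (2, 12)→(2, 2): d=(0,-10) top-left  bias=+0
  edge (2, 2)→(18, 2): d=(16,0) top-left  bias=+0
  edge (18, 2)→(2, 12): d=(-16,10) right/bottom  bias=-1
    (1,1)@(3, 3): e=[10,16,134] → X
    (2,1)@(5, 3): e=[30,16,114] → X
    (3,1)@(7, 3): e=[50,16,94] → X
    (4,1)@(9, 3): e=[70,16,74] → X
    (5,1)@(11, 3): e=[90,16,54] → X
    (6,1)@(13, 3): e=[110,16,34] → X
    (7,1)@(15, 3): e=[130,16,14] → X
    (8,1)@(17, 3): e=[150,16,-6] → .
    (1,2)@(3, 5): e=[10,48,102] → X
    (7,2)@(15, 5): e=[130,48,-18] → .
    (1,3)@(3, 7): e=[10,80,70] → X
    (5,3)@(11, 7): e=[90,80,-10] → .
  covered (20 px):
    . . . . . . . . . . . .
    . X X X X X X X . . . .
    . X X X X X X . . . . .
    . X X X X . . . . . . .
    . X X . . . . . . . . .
    . X . . . . . . . . . .
    . . . . . . . . . . . .
    . . . . . . . . . . . .
    . . . . . . . . . . . .
    . . . . . . . . . . . .
    . . . . . . . . . . . .
T3:
  degenerate (2·area = 0) — covers nothing

Final: [0,66,6]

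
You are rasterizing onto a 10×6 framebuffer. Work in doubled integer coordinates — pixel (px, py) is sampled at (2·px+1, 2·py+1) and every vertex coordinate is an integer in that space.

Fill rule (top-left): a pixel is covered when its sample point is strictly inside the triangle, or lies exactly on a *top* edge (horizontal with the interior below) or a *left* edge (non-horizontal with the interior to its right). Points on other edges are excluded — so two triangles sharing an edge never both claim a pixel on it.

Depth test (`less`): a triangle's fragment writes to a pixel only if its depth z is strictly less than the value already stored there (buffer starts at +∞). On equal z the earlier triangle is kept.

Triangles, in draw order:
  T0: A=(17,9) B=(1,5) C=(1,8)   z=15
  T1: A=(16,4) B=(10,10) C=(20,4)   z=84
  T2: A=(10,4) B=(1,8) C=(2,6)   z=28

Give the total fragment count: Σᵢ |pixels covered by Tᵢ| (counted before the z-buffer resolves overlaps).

T0:
  2·area = 48  (B↔C swapped to make it positive)
  edge (17, 9)→(1, 8): d=(-16,-1) top-left  bias=+0
  edge (1, 8)→(1, 5): d=(0,-3) top-left  bias=+0
  edge (1, 5)→(17, 9): d=(16,4) right/bottom  bias=-1
    (0,0)@(1, 1): e=[112,0,-64] → ·  [on edge]
    (0,1)@(1, 3): e=[80,0,-32] → ·  [on edge]
    (0,2)@(1, 5): e=[48,0,0] → ·  [on edge]
    (0,3)@(1, 7): e=[16,0,32] → █  [on edge]
    (1,3)@(3, 7): e=[18,6,24] → █
    (2,3)@(5, 7): e=[20,12,16] → █
    (3,3)@(7, 7): e=[22,18,8] → █
    (4,3)@(9, 7): e=[24,24,0] → ·  [on edge]
    (0,4)@(1, 9): e=[-16,0,64] → ·  [on edge]
    (1,4)@(3, 9): e=[-14,6,56] → ·
    (2,4)@(5, 9): e=[-12,12,48] → ·
    (3,4)@(7, 9): e=[-10,18,40] → ·
    (8,4)@(17, 9): e=[0,48,0] → ·  [on edge]
    (0,5)@(1, 11): e=[-48,0,96] → ·  [on edge]
  covered (4 px):
    · · · · · · · · · ·
    · · · · · · · · · ·
    · · · · · · · · · ·
    █ █ █ █ · · · · · ·
    · · · · · · · · · ·
    · · · · · · · · · ·
T1:
  2·area = 24  (B↔C swapped to make it positive)
  edge (16, 4)→(20, 4): d=(4,0) top-left  bias=+0
  edge (20, 4)→(10, 10): d=(-10,6) right/bottom  bias=-1
  edge (10, 10)→(16, 4): d=(6,-6) top-left  bias=+0
    (9,0)@(19, 1): e=[-12,36,0] → ·  [on edge]
    (8,1)@(17, 3): e=[-4,28,0] → ·  [on edge]
    (7,2)@(15, 5): e=[4,20,0] → █  [on edge]
    (8,2)@(17, 5): e=[4,8,12] → █
    (9,2)@(19, 5): e=[4,-4,24] → ·
    (6,3)@(13, 7): e=[12,12,0] → █  [on edge]
    (7,3)@(15, 7): e=[12,0,12] → ·  [on edge]
    (8,3)@(17, 7): e=[12,-12,24] → ·
    (5,4)@(11, 9): e=[20,4,0] → █  [on edge]
    (6,4)@(13, 9): e=[20,-8,12] → ·
    (4,5)@(9, 11): e=[28,-4,0] → ·  [on edge]
    (5,5)@(11, 11): e=[28,-16,12] → ·
  covered (4 px):
    · · · · · · · · · ·
    · · · · · · · · · ·
    · · · · · · · █ █ ·
    · · · · · · █ · · ·
    · · · · · █ · · · ·
    · · · · · · · · · ·
T2:
  2·area = 14
  edge (10, 4)→(1, 8): d=(-9,4) right/bottom  bias=-1
  edge (1, 8)→(2, 6): d=(1,-2) top-left  bias=+0
  edge (2, 6)→(10, 4): d=(8,-2) top-left  bias=+0
    (3,2)@(7, 5): e=[3,9,2] → █
    (4,2)@(9, 5): e=[-5,13,6] → ·
    (1,3)@(3, 7): e=[1,3,10] → █
    (2,3)@(5, 7): e=[-7,7,14] → ·
    (3,3)@(7, 7): e=[-15,11,18] → ·
    (1,4)@(3, 9): e=[-17,5,26] → ·
  covered (2 px):
    · · · · · · · · · ·
    · · · · · · · · · ·
    · · · █ · · · · · ·
    · █ · · · · · · · ·
    · · · · · · · · · ·
    · · · · · · · · · ·

Result: 10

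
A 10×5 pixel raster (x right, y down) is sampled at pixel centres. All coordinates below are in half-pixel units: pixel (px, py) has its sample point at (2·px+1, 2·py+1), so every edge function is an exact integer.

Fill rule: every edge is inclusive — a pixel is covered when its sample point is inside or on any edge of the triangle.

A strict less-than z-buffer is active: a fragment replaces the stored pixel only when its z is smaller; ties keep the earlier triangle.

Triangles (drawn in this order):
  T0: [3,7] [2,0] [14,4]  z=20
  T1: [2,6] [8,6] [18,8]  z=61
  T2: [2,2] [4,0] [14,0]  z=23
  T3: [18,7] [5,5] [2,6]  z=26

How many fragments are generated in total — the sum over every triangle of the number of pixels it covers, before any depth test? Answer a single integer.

T0:
  2·area = 80
  edge (3, 7)→(2, 0): d=(-1,-7) inclusive
  edge (2, 0)→(14, 4): d=(12,4) inclusive
  edge (14, 4)→(3, 7): d=(-11,3) inclusive
    (1,0)@(3, 1): e=[6,8,66] → X
    (2,0)@(5, 1): e=[20,0,60] → X  [on edge]
    (3,0)@(7, 1): e=[34,-8,54] → .
    (1,1)@(3, 3): e=[4,32,44] → X
    (3,1)@(7, 3): e=[32,16,32] → X
    (4,1)@(9, 3): e=[46,8,26] → X
    (5,1)@(11, 3): e=[60,0,20] → X  [on edge]
    (6,1)@(13, 3): e=[74,-8,14] → .
    (1,2)@(3, 5): e=[2,56,22] → X
    (5,2)@(11, 5): e=[58,24,-2] → .
    (8,2)@(17, 5): e=[100,0,-20] → .  [on edge]
    (1,3)@(3, 7): e=[0,80,0] → X  [on edge]
  covered (12 px):
    . X X . . . . . . .
    . X X X X X . . . .
    . X X X X . . . . .
    . X . . . . . . . .
    . . . . . . . . . .
T1:
  2·area = 12
  edge (2, 6)→(8, 6): d=(6,0) inclusive
  edge (8, 6)→(18, 8): d=(10,2) inclusive
  edge (18, 8)→(2, 6): d=(-16,-2) inclusive
    (1,2)@(3, 5): e=[-6,0,18] → .  [on edge]
    (5,3)@(11, 7): e=[6,4,2] → X
    (6,3)@(13, 7): e=[6,0,6] → X  [on edge]
    (7,3)@(15, 7): e=[6,-4,10] → .
    (5,4)@(11, 9): e=[18,24,-30] → .
    (6,4)@(13, 9): e=[18,20,-26] → .
  covered (2 px):
    . . . . . . . . . .
    . . . . . . . . . .
    . . . . . . . . . .
    . . . . . X X . . .
    . . . . . . . . . .
T2:
  2·area = 20
  edge (2, 2)→(4, 0): d=(2,-2) inclusive
  edge (4, 0)→(14, 0): d=(10,0) inclusive
  edge (14, 0)→(2, 2): d=(-12,2) inclusive
    (1,0)@(3, 1): e=[0,10,10] → X  [on edge]
    (2,0)@(5, 1): e=[4,10,6] → X
    (3,0)@(7, 1): e=[8,10,2] → X
    (4,0)@(9, 1): e=[12,10,-2] → .
    (0,1)@(1, 3): e=[0,30,-10] → .  [on edge]
    (1,1)@(3, 3): e=[4,30,-14] → .
    (2,1)@(5, 3): e=[8,30,-18] → .
    (3,1)@(7, 3): e=[12,30,-22] → .
  covered (3 px):
    . X X X . . . . . .
    . . . . . . . . . .
    . . . . . . . . . .
    . . . . . . . . . .
    . . . . . . . . . .
T3:
  2·area = 19  (B↔C swapped to make it positive)
  edge (18, 7)→(2, 6): d=(-16,-1) inclusive
  edge (2, 6)→(5, 5): d=(3,-1) inclusive
  edge (5, 5)→(18, 7): d=(13,2) inclusive
    (8,0)@(17, 1): e=[95,0,-76] → .  [on edge]
    (5,1)@(11, 3): e=[57,0,-38] → .  [on edge]
    (2,2)@(5, 5): e=[19,0,0] → X  [on edge]
    (3,2)@(7, 5): e=[21,2,-4] → .
    (2,3)@(5, 7): e=[-13,6,26] → .
  covered (1 px):
    . . . . . . . . . .
    . . . . . . . . . .
    . . X . . . . . . .
    . . . . . . . . . .
    . . . . . . . . . .

Answer: 18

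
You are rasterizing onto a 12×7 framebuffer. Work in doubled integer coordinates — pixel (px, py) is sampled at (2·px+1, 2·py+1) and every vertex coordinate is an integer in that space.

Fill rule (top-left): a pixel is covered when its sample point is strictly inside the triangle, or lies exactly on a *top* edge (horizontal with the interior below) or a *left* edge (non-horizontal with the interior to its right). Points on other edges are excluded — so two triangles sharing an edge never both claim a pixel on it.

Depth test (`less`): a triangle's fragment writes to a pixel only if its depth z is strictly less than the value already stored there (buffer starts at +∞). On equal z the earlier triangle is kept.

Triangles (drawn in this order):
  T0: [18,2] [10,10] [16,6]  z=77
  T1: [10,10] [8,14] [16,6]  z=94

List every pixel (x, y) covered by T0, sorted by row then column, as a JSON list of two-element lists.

T0:
  2·area = 16  (B↔C swapped to make it positive)
  edge (18, 2)→(16, 6): d=(-2,4) right/bottom  bias=-1
  edge (16, 6)→(10, 10): d=(-6,4) right/bottom  bias=-1
  edge (10, 10)→(18, 2): d=(8,-8) top-left  bias=+0
    (9,0)@(19, 1): e=[-2,18,0] → ·  [on edge]
    (8,1)@(17, 3): e=[2,14,0] → #  [on edge]
    (9,1)@(19, 3): e=[-6,6,16] → ·
    (7,2)@(15, 5): e=[6,10,0] → #  [on edge]
    (8,2)@(17, 5): e=[-2,2,16] → ·
    (6,3)@(13, 7): e=[10,6,0] → #  [on edge]
    (7,3)@(15, 7): e=[2,-2,16] → ·
    (5,4)@(11, 9): e=[14,2,0] → #  [on edge]
    (6,4)@(13, 9): e=[6,-6,16] → ·
    (4,5)@(9, 11): e=[18,-2,0] → ·  [on edge]
    (5,5)@(11, 11): e=[10,-10,16] → ·
    (3,6)@(7, 13): e=[22,-6,0] → ·  [on edge]
  covered (4 px):
    · · · · · · · · · · · ·
    · · · · · · · · # · · ·
    · · · · · · · # · · · ·
    · · · · · · # · · · · ·
    · · · · · # · · · · · ·
    · · · · · · · · · · · ·
    · · · · · · · · · · · ·
T1:
  2·area = 16  (B↔C swapped to make it positive)
  edge (10, 10)→(16, 6): d=(6,-4) top-left  bias=+0
  edge (16, 6)→(8, 14): d=(-8,8) right/bottom  bias=-1
  edge (8, 14)→(10, 10): d=(2,-4) top-left  bias=+0
    (10,0)@(21, 1): e=[-10,0,26] → ·  [on edge]
    (9,1)@(19, 3): e=[-6,0,22] → ·  [on edge]
    (8,2)@(17, 5): e=[-2,0,18] → ·  [on edge]
    (7,3)@(15, 7): e=[2,0,14] → ·  [on edge]
    (6,4)@(13, 9): e=[6,0,10] → ·  [on edge]
    (5,5)@(11, 11): e=[10,0,6] → ·  [on edge]
    (4,6)@(9, 13): e=[14,0,2] → ·  [on edge]
  covered (0 px):
    · · · · · · · · · · · ·
    · · · · · · · · · · · ·
    · · · · · · · · · · · ·
    · · · · · · · · · · · ·
    · · · · · · · · · · · ·
    · · · · · · · · · · · ·
    · · · · · · · · · · · ·

Answer: [[8,1],[7,2],[6,3],[5,4]]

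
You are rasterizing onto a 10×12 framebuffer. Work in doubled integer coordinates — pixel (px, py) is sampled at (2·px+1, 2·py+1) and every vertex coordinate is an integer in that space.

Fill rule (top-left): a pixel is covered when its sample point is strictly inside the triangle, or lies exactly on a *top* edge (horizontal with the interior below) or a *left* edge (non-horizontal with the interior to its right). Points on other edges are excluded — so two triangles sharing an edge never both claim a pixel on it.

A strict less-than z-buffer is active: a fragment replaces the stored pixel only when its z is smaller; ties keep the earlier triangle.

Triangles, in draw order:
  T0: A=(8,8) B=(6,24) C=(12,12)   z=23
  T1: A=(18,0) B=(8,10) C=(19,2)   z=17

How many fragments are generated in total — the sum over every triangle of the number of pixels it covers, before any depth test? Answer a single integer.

T0:
  2·area = 72  (B↔C swapped to make it positive)
  edge (8, 8)→(12, 12): d=(4,4) right/bottom  bias=-1
  edge (12, 12)→(6, 24): d=(-6,12) right/bottom  bias=-1
  edge (6, 24)→(8, 8): d=(2,-16) top-left  bias=+0
    (0,0)@(1, 1): e=[0,198,-126] → .  [on edge]
    (1,1)@(3, 3): e=[0,162,-90] → .  [on edge]
    (2,2)@(5, 5): e=[0,126,-54] → .  [on edge]
    (3,3)@(7, 7): e=[0,90,-18] → .  [on edge]
    (4,4)@(9, 9): e=[0,54,18] → .  [on edge]
    (4,5)@(9, 11): e=[8,42,22] → X
    (5,5)@(11, 11): e=[0,18,54] → .  [on edge]
    (4,6)@(9, 13): e=[16,30,26] → X
    (5,6)@(11, 13): e=[8,6,58] → X
    (6,6)@(13, 13): e=[0,-18,90] → .  [on edge]
    (4,7)@(9, 15): e=[24,18,30] → X
    (5,7)@(11, 15): e=[16,-6,62] → .
    (7,7)@(15, 15): e=[0,-54,126] → .  [on edge]
    (8,8)@(17, 17): e=[0,-90,162] → .  [on edge]
    (9,9)@(19, 19): e=[0,-126,198] → .  [on edge]
  covered (8 px):
    . . . . . . . . . .
    . . . . . . . . . .
    . . . . . . . . . .
    . . . . . . . . . .
    . . . . . . . . . .
    . . . . X . . . . .
    . . . . X X . . . .
    . . . . X . . . . .
    . . . X X . . . . .
    . . . X . . . . . .
    . . . X . . . . . .
    . . . . . . . . . .
T1:
  2·area = 30  (B↔C swapped to make it positive)
  edge (18, 0)→(19, 2): d=(1,2) right/bottom  bias=-1
  edge (19, 2)→(8, 10): d=(-11,8) right/bottom  bias=-1
  edge (8, 10)→(18, 0): d=(10,-10) top-left  bias=+0
    (8,0)@(17, 1): e=[3,27,0] → X  [on edge]
    (9,0)@(19, 1): e=[-1,11,20] → .
    (7,1)@(15, 3): e=[9,21,0] → X  [on edge]
    (9,1)@(19, 3): e=[1,-11,40] → .
    (6,2)@(13, 5): e=[15,15,0] → X  [on edge]
    (7,2)@(15, 5): e=[11,-1,20] → .
    (8,2)@(17, 5): e=[7,-17,40] → .
    (5,3)@(11, 7): e=[21,9,0] → X  [on edge]
    (6,3)@(13, 7): e=[17,-7,20] → .
    (4,4)@(9, 9): e=[27,3,0] → X  [on edge]
    (5,4)@(11, 9): e=[23,-13,20] → .
    (3,5)@(7, 11): e=[33,-3,0] → .  [on edge]
    (2,6)@(5, 13): e=[39,-9,0] → .  [on edge]
    (1,7)@(3, 15): e=[45,-15,0] → .  [on edge]
    (0,8)@(1, 17): e=[51,-21,0] → .  [on edge]
  covered (6 px):
    . . . . . . . . X .
    . . . . . . . X X .
    . . . . . . X . . .
    . . . . . X . . . .
    . . . . X . . . . .
    . . . . . . . . . .
    . . . . . . . . . .
    . . . . . . . . . .
    . . . . . . . . . .
    . . . . . . . . . .
    . . . . . . . . . .
    . . . . . . . . . .

Result: 14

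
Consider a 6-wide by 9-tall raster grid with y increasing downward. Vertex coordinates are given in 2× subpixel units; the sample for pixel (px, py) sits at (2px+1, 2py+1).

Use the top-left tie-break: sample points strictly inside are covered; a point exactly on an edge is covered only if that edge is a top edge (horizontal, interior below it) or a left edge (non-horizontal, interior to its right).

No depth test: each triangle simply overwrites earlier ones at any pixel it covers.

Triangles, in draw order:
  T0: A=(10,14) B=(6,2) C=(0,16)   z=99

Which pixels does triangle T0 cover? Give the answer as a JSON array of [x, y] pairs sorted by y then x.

T0:
  2·area = 128  (B↔C swapped to make it positive)
  edge (10, 14)→(0, 16): d=(-10,2) right/bottom  bias=-1
  edge (0, 16)→(6, 2): d=(6,-14) top-left  bias=+0
  edge (6, 2)→(10, 14): d=(4,12) right/bottom  bias=-1
    (2,2)@(5, 5): e=[100,4,24] → #
    (3,2)@(7, 5): e=[96,32,0] → ·  [on edge]
    (2,3)@(5, 7): e=[80,16,32] → #
    (3,3)@(7, 7): e=[76,44,8] → #
    (4,3)@(9, 7): e=[72,72,-16] → ·
    (1,4)@(3, 9): e=[64,0,64] → #  [on edge]
    (4,4)@(9, 9): e=[52,84,-8] → ·
    (1,5)@(3, 11): e=[44,12,72] → #
    (4,5)@(9, 11): e=[32,96,0] → ·  [on edge]
    (1,6)@(3, 13): e=[24,24,80] → #
    (4,6)@(9, 13): e=[12,108,8] → #
    (5,6)@(11, 13): e=[8,136,-16] → ·
    (2,7)@(5, 15): e=[0,64,64] → ·  [on edge]
    (5,8)@(11, 17): e=[-32,160,0] → ·  [on edge]
  covered (15 px):
    · · · · · ·
    · · · · · ·
    · · # · · ·
    · · # # · ·
    · # # # · ·
    · # # # · ·
    · # # # # ·
    # # · · · ·
    · · · · · ·

Final: [[2,2],[2,3],[3,3],[1,4],[2,4],[3,4],[1,5],[2,5],[3,5],[1,6],[2,6],[3,6],[4,6],[0,7],[1,7]]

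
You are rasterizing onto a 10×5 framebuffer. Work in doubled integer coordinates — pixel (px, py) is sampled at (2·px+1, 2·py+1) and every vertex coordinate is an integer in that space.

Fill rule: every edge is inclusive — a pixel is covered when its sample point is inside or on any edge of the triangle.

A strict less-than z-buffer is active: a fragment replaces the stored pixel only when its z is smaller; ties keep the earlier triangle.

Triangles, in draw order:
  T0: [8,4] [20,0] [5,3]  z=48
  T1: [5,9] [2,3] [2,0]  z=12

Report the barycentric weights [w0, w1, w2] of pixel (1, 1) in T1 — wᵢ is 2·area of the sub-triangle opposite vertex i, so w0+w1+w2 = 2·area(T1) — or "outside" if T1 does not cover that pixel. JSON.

T0:
  2·area = 24  (B↔C swapped to make it positive)
  edge (8, 4)→(5, 3): d=(-3,-1) inclusive
  edge (5, 3)→(20, 0): d=(15,-3) inclusive
  edge (20, 0)→(8, 4): d=(-12,4) inclusive
    (7,0)@(15, 1): e=[16,0,8] → #  [on edge]
    (8,0)@(17, 1): e=[18,6,0] → #  [on edge]
    (9,0)@(19, 1): e=[20,12,-8] → ·
    (2,1)@(5, 3): e=[0,0,24] → #  [on edge]
    (3,1)@(7, 3): e=[2,6,16] → #
    (4,1)@(9, 3): e=[4,12,8] → #
    (5,1)@(11, 3): e=[6,18,0] → #  [on edge]
    (6,1)@(13, 3): e=[8,24,-8] → ·
    (7,1)@(15, 3): e=[10,30,-16] → ·
    (8,1)@(17, 3): e=[12,36,-24] → ·
    (2,2)@(5, 5): e=[-6,30,0] → ·  [on edge]
    (3,2)@(7, 5): e=[-4,36,-8] → ·
    (5,2)@(11, 5): e=[0,48,-24] → ·  [on edge]
    (8,3)@(17, 7): e=[0,96,-72] → ·  [on edge]
  covered (6 px):
    · · · · · · · # # ·
    · · # # # # · · · ·
    · · · · · · · · · ·
    · · · · · · · · · ·
    · · · · · · · · · ·
T1:
  2·area = 9
  edge (5, 9)→(2, 3): d=(-3,-6) inclusive
  edge (2, 3)→(2, 0): d=(0,-3) inclusive
  edge (2, 0)→(5, 9): d=(3,9) inclusive
    (0,0)@(1, 1): e=[0,-3,12] → ·  [on edge]
    (1,1)@(3, 3): e=[6,3,0] → #  [on edge]
    (2,1)@(5, 3): e=[18,9,-18] → ·
    (1,2)@(3, 5): e=[0,3,6] → #  [on edge]
    (2,2)@(5, 5): e=[12,9,-12] → ·
    (1,3)@(3, 7): e=[-6,3,12] → ·
    (2,4)@(5, 9): e=[0,9,0] → #  [on edge]
    (3,4)@(7, 9): e=[12,15,-18] → ·
  covered (3 px):
    · · · · · · · · · ·
    · # · · · · · · · ·
    · # · · · · · · · ·
    · · · · · · · · · ·
    · · # · · · · · · ·

Result: [3,0,6]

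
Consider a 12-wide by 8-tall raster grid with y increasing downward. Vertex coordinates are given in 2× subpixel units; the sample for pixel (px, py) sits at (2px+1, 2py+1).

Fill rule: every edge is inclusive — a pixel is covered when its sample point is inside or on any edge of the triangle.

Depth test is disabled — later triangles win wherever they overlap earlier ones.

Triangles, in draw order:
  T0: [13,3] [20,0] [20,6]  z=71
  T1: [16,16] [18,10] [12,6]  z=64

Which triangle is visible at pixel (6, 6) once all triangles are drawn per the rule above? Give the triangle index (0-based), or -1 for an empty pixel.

T0:
  2·area = 42
  edge (13, 3)→(20, 0): d=(7,-3) inclusive
  edge (20, 0)→(20, 6): d=(0,6) inclusive
  edge (20, 6)→(13, 3): d=(-7,-3) inclusive
    (9,0)@(19, 1): e=[4,6,32] → X
    (10,0)@(21, 1): e=[10,-6,38] → .
    (6,1)@(13, 3): e=[0,42,0] → X  [on edge]
    (7,1)@(15, 3): e=[6,30,6] → X
    (8,1)@(17, 3): e=[12,18,12] → X
    (10,1)@(21, 3): e=[24,-6,24] → .
    (6,2)@(13, 5): e=[14,42,-14] → .
    (7,2)@(15, 5): e=[20,30,-8] → .
    (8,2)@(17, 5): e=[26,18,-2] → .
    (9,2)@(19, 5): e=[32,6,4] → X
    (10,2)@(21, 5): e=[38,-6,10] → .
    (9,3)@(19, 7): e=[46,6,-10] → .
  covered (6 px):
    . . . . . . . . . X . .
    . . . . . . X X X X . .
    . . . . . . . . . X . .
    . . . . . . . . . . . .
    . . . . . . . . . . . .
    . . . . . . . . . . . .
    . . . . . . . . . . . .
    . . . . . . . . . . . .
T1:
  2·area = 44  (B↔C swapped to make it positive)
  edge (16, 16)→(12, 6): d=(-4,-10) inclusive
  edge (12, 6)→(18, 10): d=(6,4) inclusive
  edge (18, 10)→(16, 16): d=(-2,6) inclusive
    (10,0)@(21, 1): e=[110,-66,0] → .  [on edge]
    (6,3)@(13, 7): e=[6,2,36] → X
    (7,3)@(15, 7): e=[26,-6,24] → .
    (9,3)@(19, 7): e=[66,-22,0] → .  [on edge]
    (6,4)@(13, 9): e=[-2,14,32] → .
    (7,4)@(15, 9): e=[18,6,20] → X
    (8,4)@(17, 9): e=[38,-2,8] → .
    (7,5)@(15, 11): e=[10,18,16] → X
    (8,5)@(17, 11): e=[30,10,4] → X
    (9,5)@(19, 11): e=[50,2,-8] → .
    (7,6)@(15, 13): e=[2,30,12] → X
    (8,6)@(17, 13): e=[22,22,0] → X  [on edge]
  covered (6 px):
    . . . . . . . . . . . .
    . . . . . . . . . . . .
    . . . . . . . . . . . .
    . . . . . . X . . . . .
    . . . . . . . X . . . .
    . . . . . . . X X . . .
    . . . . . . . X X . . .
    . . . . . . . . . . . .

Z-buffer (winner per pixel, '.' = empty):
  . . . . . . . . . 0 . .
  . . . . . . 0 0 0 0 . .
  . . . . . . . . . 0 . .
  . . . . . . 1 . . . . .
  . . . . . . . 1 . . . .
  . . . . . . . 1 1 . . .
  . . . . . . . 1 1 . . .
  . . . . . . . . . . . .

Answer: -1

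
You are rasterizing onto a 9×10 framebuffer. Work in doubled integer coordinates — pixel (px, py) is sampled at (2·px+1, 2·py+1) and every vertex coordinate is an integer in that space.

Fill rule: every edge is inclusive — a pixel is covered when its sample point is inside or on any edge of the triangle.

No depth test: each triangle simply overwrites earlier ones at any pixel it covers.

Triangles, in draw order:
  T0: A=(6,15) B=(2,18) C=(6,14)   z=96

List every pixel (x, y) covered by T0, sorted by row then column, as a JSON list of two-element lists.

T0:
  2·area = 4
  edge (6, 15)→(2, 18): d=(-4,3) inclusive
  edge (2, 18)→(6, 14): d=(4,-4) inclusive
  edge (6, 14)→(6, 15): d=(0,1) inclusive
    (8,1)@(17, 3): e=[15,0,-11] → ·  [on edge]
    (7,2)@(15, 5): e=[13,0,-9] → ·  [on edge]
    (6,3)@(13, 7): e=[11,0,-7] → ·  [on edge]
    (5,4)@(11, 9): e=[9,0,-5] → ·  [on edge]
    (4,5)@(9, 11): e=[7,0,-3] → ·  [on edge]
    (3,6)@(7, 13): e=[5,0,-1] → ·  [on edge]
    (2,7)@(5, 15): e=[3,0,1] → #  [on edge]
    (3,7)@(7, 15): e=[-3,8,-1] → ·
    (1,8)@(3, 17): e=[1,0,3] → #  [on edge]
    (2,8)@(5, 17): e=[-5,8,1] → ·
    (0,9)@(1, 19): e=[-1,0,5] → ·  [on edge]
    (1,9)@(3, 19): e=[-7,8,3] → ·
  covered (2 px):
    · · · · · · · · ·
    · · · · · · · · ·
    · · · · · · · · ·
    · · · · · · · · ·
    · · · · · · · · ·
    · · · · · · · · ·
    · · · · · · · · ·
    · · # · · · · · ·
    · # · · · · · · ·
    · · · · · · · · ·

Answer: [[2,7],[1,8]]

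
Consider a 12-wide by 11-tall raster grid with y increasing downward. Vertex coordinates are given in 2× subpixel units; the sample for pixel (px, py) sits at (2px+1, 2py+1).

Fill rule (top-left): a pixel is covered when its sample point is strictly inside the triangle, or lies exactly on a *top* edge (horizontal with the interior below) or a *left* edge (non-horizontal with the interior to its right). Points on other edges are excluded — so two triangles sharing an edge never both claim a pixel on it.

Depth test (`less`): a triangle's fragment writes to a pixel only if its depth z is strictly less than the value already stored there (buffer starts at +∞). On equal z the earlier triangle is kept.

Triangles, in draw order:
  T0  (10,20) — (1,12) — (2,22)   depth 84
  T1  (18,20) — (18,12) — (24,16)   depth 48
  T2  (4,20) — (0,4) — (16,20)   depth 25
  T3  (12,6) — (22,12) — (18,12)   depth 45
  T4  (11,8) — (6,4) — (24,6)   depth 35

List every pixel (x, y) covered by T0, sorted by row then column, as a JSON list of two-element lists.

T0:
  2·area = 82  (B↔C swapped to make it positive)
  edge (10, 20)→(2, 22): d=(-8,2) right/bottom  bias=-1
  edge (2, 22)→(1, 12): d=(-1,-10) top-left  bias=+0
  edge (1, 12)→(10, 20): d=(9,8) right/bottom  bias=-1
    (1,7)@(3, 15): e=[54,17,11] → #
    (2,7)@(5, 15): e=[50,37,-5] → ·
    (1,8)@(3, 17): e=[38,15,29] → #
    (2,8)@(5, 17): e=[34,35,13] → #
    (3,8)@(7, 17): e=[30,55,-3] → ·
    (1,9)@(3, 19): e=[22,13,47] → #
    (3,9)@(7, 19): e=[14,53,15] → #
    (4,9)@(9, 19): e=[10,73,-1] → ·
    (1,10)@(3, 21): e=[6,11,65] → #
    (3,10)@(7, 21): e=[-2,51,33] → ·
  covered (8 px):
    · · · · · · · · · · · ·
    · · · · · · · · · · · ·
    · · · · · · · · · · · ·
    · · · · · · · · · · · ·
    · · · · · · · · · · · ·
    · · · · · · · · · · · ·
    · · · · · · · · · · · ·
    · # · · · · · · · · · ·
    · # # · · · · · · · · ·
    · # # # · · · · · · · ·
    · # # · · · · · · · · ·
T1:
  2·area = 48
  edge (18, 20)→(18, 12): d=(0,-8) top-left  bias=+0
  edge (18, 12)→(24, 16): d=(6,4) right/bottom  bias=-1
  edge (24, 16)→(18, 20): d=(-6,4) right/bottom  bias=-1
    (9,6)@(19, 13): e=[8,2,38] → #
    (10,6)@(21, 13): e=[24,-6,30] → ·
    (9,7)@(19, 15): e=[8,14,26] → #
    (10,7)@(21, 15): e=[24,6,18] → #
    (11,7)@(23, 15): e=[40,-2,10] → ·
    (9,8)@(19, 17): e=[8,26,14] → #
    (11,8)@(23, 17): e=[40,10,-2] → ·
    (9,9)@(19, 19): e=[8,38,2] → #
    (10,9)@(21, 19): e=[24,30,-6] → ·
    (9,10)@(19, 21): e=[8,50,-10] → ·
  covered (6 px):
    · · · · · · · · · · · ·
    · · · · · · · · · · · ·
    · · · · · · · · · · · ·
    · · · · · · · · · · · ·
    · · · · · · · · · · · ·
    · · · · · · · · · · · ·
    · · · · · · · · · # · ·
    · · · · · · · · · # # ·
    · · · · · · · · · # # ·
    · · · · · · · · · # · ·
    · · · · · · · · · · · ·
T2:
  2·area = 192
  edge (4, 20)→(0, 4): d=(-4,-16) top-left  bias=+0
  edge (0, 4)→(16, 20): d=(16,16) right/bottom  bias=-1
  edge (16, 20)→(4, 20): d=(-12,0) right/bottom  bias=-1
    (0,2)@(1, 5): e=[12,0,180] → ·  [on edge]
    (0,3)@(1, 7): e=[4,32,156] → #
    (1,3)@(3, 7): e=[36,0,156] → ·  [on edge]
    (0,4)@(1, 9): e=[-4,64,132] → ·
    (1,4)@(3, 9): e=[28,32,132] → #
    (2,4)@(5, 9): e=[60,0,132] → ·  [on edge]
    (1,5)@(3, 11): e=[20,64,108] → #
    (2,5)@(5, 11): e=[52,32,108] → #
    (3,5)@(7, 11): e=[84,0,108] → ·  [on edge]
    (1,6)@(3, 13): e=[12,96,84] → #
    (3,6)@(7, 13): e=[76,32,84] → #
    (4,6)@(9, 13): e=[108,0,84] → ·  [on edge]
    (5,7)@(11, 15): e=[132,0,60] → ·  [on edge]
    (6,8)@(13, 17): e=[156,0,36] → ·  [on edge]
    (7,9)@(15, 19): e=[180,0,12] → ·  [on edge]
    (8,10)@(17, 21): e=[204,0,-12] → ·  [on edge]
  covered (20 px):
    · · · · · · · · · · · ·
    · · · · · · · · · · · ·
    · · · · · · · · · · · ·
    # · · · · · · · · · · ·
    · # · · · · · · · · · ·
    · # # · · · · · · · · ·
    · # # # · · · · · · · ·
    · # # # # · · · · · · ·
    · · # # # # · · · · · ·
    · · # # # # # · · · · ·
    · · · · · · · · · · · ·
T3:
  2·area = 24
  edge (12, 6)→(22, 12): d=(10,6) right/bottom  bias=-1
  edge (22, 12)→(18, 12): d=(-4,0) right/bottom  bias=-1
  edge (18, 12)→(12, 6): d=(-6,-6) top-left  bias=+0
    (3,0)@(7, 1): e=[-20,44,0] → ·  [on edge]
    (3,1)@(7, 3): e=[0,36,-12] → ·  [on edge]
    (4,1)@(9, 3): e=[-12,36,0] → ·  [on edge]
    (5,2)@(11, 5): e=[-4,28,0] → ·  [on edge]
    (6,3)@(13, 7): e=[4,20,0] → #  [on edge]
    (7,3)@(15, 7): e=[-8,20,12] → ·
    (6,4)@(13, 9): e=[24,12,-12] → ·
    (7,4)@(15, 9): e=[12,12,0] → #  [on edge]
    (8,4)@(17, 9): e=[0,12,12] → ·  [on edge]
    (7,5)@(15, 11): e=[32,4,-12] → ·
    (8,5)@(17, 11): e=[20,4,0] → #  [on edge]
    (9,5)@(19, 11): e=[8,4,12] → #
    (9,6)@(19, 13): e=[28,-4,0] → ·  [on edge]
    (10,7)@(21, 15): e=[36,-12,0] → ·  [on edge]
    (11,8)@(23, 17): e=[44,-20,0] → ·  [on edge]
  covered (4 px):
    · · · · · · · · · · · ·
    · · · · · · · · · · · ·
    · · · · · · · · · · · ·
    · · · · · · # · · · · ·
    · · · · · · · # · · · ·
    · · · · · · · · # # · ·
    · · · · · · · · · · · ·
    · · · · · · · · · · · ·
    · · · · · · · · · · · ·
    · · · · · · · · · · · ·
    · · · · · · · · · · · ·
T4:
  2·area = 62
  edge (11, 8)→(6, 4): d=(-5,-4) top-left  bias=+0
  edge (6, 4)→(24, 6): d=(18,2) right/bottom  bias=-1
  edge (24, 6)→(11, 8): d=(-13,2) right/bottom  bias=-1
    (4,2)@(9, 5): e=[7,12,43] → #
    (5,2)@(11, 5): e=[15,8,39] → #
    (6,2)@(13, 5): e=[23,4,35] → #
    (7,2)@(15, 5): e=[31,0,31] → ·  [on edge]
    (4,3)@(9, 7): e=[-3,48,17] → ·
    (5,3)@(11, 7): e=[5,44,13] → #
    (7,3)@(15, 7): e=[21,36,5] → #
    (8,3)@(17, 7): e=[29,32,1] → #
    (9,3)@(19, 7): e=[37,28,-3] → ·
    (5,4)@(11, 9): e=[-5,80,-13] → ·
    (6,4)@(13, 9): e=[3,76,-17] → ·
    (7,4)@(15, 9): e=[11,72,-21] → ·
  covered (7 px):
    · · · · · · · · · · · ·
    · · · · · · · · · · · ·
    · · · · # # # · · · · ·
    · · · · · # # # # · · ·
    · · · · · · · · · · · ·
    · · · · · · · · · · · ·
    · · · · · · · · · · · ·
    · · · · · · · · · · · ·
    · · · · · · · · · · · ·
    · · · · · · · · · · · ·
    · · · · · · · · · · · ·

Final: [[1,7],[1,8],[2,8],[1,9],[2,9],[3,9],[1,10],[2,10]]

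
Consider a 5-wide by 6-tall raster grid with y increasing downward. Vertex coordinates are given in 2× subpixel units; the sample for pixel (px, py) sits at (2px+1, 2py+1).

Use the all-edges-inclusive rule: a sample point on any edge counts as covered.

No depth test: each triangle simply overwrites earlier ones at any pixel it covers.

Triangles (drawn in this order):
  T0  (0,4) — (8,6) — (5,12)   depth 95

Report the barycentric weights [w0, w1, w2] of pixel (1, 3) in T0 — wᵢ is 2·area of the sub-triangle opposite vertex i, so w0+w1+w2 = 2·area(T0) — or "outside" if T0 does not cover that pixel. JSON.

T0:
  2·area = 54
  edge (0, 4)→(8, 6): d=(8,2) inclusive
  edge (8, 6)→(5, 12): d=(-3,6) inclusive
  edge (5, 12)→(0, 4): d=(-5,-8) inclusive
    (0,2)@(1, 5): e=[6,45,3] → #
    (1,2)@(3, 5): e=[2,33,19] → #
    (2,2)@(5, 5): e=[-2,21,35] → ·
    (0,3)@(1, 7): e=[22,39,-7] → ·
    (1,3)@(3, 7): e=[18,27,9] → #
    (2,3)@(5, 7): e=[14,15,25] → #
    (3,3)@(7, 7): e=[10,3,41] → #
    (4,3)@(9, 7): e=[6,-9,57] → ·
    (1,4)@(3, 9): e=[34,21,-1] → ·
    (2,4)@(5, 9): e=[30,9,15] → #
    (3,4)@(7, 9): e=[26,-3,31] → ·
    (2,5)@(5, 11): e=[46,3,5] → #
  covered (7 px):
    · · · · ·
    · · · · ·
    # # · · ·
    · # # # ·
    · · # · ·
    · · # · ·

Answer: [27,9,18]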